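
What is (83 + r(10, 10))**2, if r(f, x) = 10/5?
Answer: 7225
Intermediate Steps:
r(f, x) = 2 (r(f, x) = 10*(1/5) = 2)
(83 + r(10, 10))**2 = (83 + 2)**2 = 85**2 = 7225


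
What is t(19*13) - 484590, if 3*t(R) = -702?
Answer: -484824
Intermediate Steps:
t(R) = -234 (t(R) = (1/3)*(-702) = -234)
t(19*13) - 484590 = -234 - 484590 = -484824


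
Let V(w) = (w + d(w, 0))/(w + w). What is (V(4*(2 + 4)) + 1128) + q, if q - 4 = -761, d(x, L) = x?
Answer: 372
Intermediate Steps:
q = -757 (q = 4 - 761 = -757)
V(w) = 1 (V(w) = (w + w)/(w + w) = (2*w)/((2*w)) = (2*w)*(1/(2*w)) = 1)
(V(4*(2 + 4)) + 1128) + q = (1 + 1128) - 757 = 1129 - 757 = 372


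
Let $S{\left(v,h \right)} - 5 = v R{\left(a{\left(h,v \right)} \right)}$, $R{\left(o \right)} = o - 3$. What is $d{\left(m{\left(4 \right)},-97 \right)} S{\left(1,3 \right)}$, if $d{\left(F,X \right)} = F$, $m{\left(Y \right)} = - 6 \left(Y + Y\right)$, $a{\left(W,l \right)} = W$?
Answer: $-240$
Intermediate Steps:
$m{\left(Y \right)} = - 12 Y$ ($m{\left(Y \right)} = - 6 \cdot 2 Y = - 12 Y$)
$R{\left(o \right)} = -3 + o$
$S{\left(v,h \right)} = 5 + v \left(-3 + h\right)$
$d{\left(m{\left(4 \right)},-97 \right)} S{\left(1,3 \right)} = \left(-12\right) 4 \left(5 + 1 \left(-3 + 3\right)\right) = - 48 \left(5 + 1 \cdot 0\right) = - 48 \left(5 + 0\right) = \left(-48\right) 5 = -240$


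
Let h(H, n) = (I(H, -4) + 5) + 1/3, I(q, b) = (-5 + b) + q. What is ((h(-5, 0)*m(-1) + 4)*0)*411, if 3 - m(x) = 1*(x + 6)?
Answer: 0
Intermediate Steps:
I(q, b) = -5 + b + q
h(H, n) = -11/3 + H (h(H, n) = ((-5 - 4 + H) + 5) + 1/3 = ((-9 + H) + 5) + ⅓ = (-4 + H) + ⅓ = -11/3 + H)
m(x) = -3 - x (m(x) = 3 - (x + 6) = 3 - (6 + x) = 3 + (-6 - x) = -3 - x)
((h(-5, 0)*m(-1) + 4)*0)*411 = (((-11/3 - 5)*(-3 - 1*(-1)) + 4)*0)*411 = ((-26*(-3 + 1)/3 + 4)*0)*411 = ((-26/3*(-2) + 4)*0)*411 = ((52/3 + 4)*0)*411 = ((64/3)*0)*411 = 0*411 = 0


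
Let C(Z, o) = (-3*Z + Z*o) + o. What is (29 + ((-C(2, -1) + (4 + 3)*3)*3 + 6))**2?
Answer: 15625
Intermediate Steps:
C(Z, o) = o - 3*Z + Z*o
(29 + ((-C(2, -1) + (4 + 3)*3)*3 + 6))**2 = (29 + ((-(-1 - 3*2 + 2*(-1)) + (4 + 3)*3)*3 + 6))**2 = (29 + ((-(-1 - 6 - 2) + 7*3)*3 + 6))**2 = (29 + ((-1*(-9) + 21)*3 + 6))**2 = (29 + ((9 + 21)*3 + 6))**2 = (29 + (30*3 + 6))**2 = (29 + (90 + 6))**2 = (29 + 96)**2 = 125**2 = 15625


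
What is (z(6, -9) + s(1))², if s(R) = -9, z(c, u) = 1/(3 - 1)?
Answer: 289/4 ≈ 72.250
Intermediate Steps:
z(c, u) = ½ (z(c, u) = 1/2 = ½)
(z(6, -9) + s(1))² = (½ - 9)² = (-17/2)² = 289/4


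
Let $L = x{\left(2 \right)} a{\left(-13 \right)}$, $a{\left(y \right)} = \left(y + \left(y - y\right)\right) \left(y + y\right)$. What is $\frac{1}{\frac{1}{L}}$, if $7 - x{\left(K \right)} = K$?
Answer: $1690$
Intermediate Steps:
$x{\left(K \right)} = 7 - K$
$a{\left(y \right)} = 2 y^{2}$ ($a{\left(y \right)} = \left(y + 0\right) 2 y = y 2 y = 2 y^{2}$)
$L = 1690$ ($L = \left(7 - 2\right) 2 \left(-13\right)^{2} = \left(7 - 2\right) 2 \cdot 169 = 5 \cdot 338 = 1690$)
$\frac{1}{\frac{1}{L}} = \frac{1}{\frac{1}{1690}} = 1690$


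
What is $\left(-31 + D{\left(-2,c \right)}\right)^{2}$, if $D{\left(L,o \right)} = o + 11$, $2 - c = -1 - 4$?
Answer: $169$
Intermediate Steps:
$c = 7$ ($c = 2 - \left(-1 - 4\right) = 2 - -5 = 2 + 5 = 7$)
$D{\left(L,o \right)} = 11 + o$
$\left(-31 + D{\left(-2,c \right)}\right)^{2} = \left(-31 + \left(11 + 7\right)\right)^{2} = \left(-31 + 18\right)^{2} = \left(-13\right)^{2} = 169$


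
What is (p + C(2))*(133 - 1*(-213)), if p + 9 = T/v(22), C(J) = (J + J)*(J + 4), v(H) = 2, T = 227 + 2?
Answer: 44807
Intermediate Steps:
T = 229
C(J) = 2*J*(4 + J) (C(J) = (2*J)*(4 + J) = 2*J*(4 + J))
p = 211/2 (p = -9 + 229/2 = 211/2 ≈ 105.50)
(p + C(2))*(133 - 1*(-213)) = (211/2 + 2*2*(4 + 2))*(133 - 1*(-213)) = (211/2 + 2*2*6)*(133 + 213) = (211/2 + 24)*346 = (259/2)*346 = 44807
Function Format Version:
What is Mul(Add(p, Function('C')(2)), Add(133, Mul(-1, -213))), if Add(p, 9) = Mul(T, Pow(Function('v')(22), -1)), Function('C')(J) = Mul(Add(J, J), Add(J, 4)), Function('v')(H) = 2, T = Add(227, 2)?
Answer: 44807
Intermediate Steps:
T = 229
Function('C')(J) = Mul(2, J, Add(4, J)) (Function('C')(J) = Mul(Mul(2, J), Add(4, J)) = Mul(2, J, Add(4, J)))
p = Rational(211, 2) (p = Add(-9, Mul(229, Pow(2, -1))) = Add(-9, Mul(229, Rational(1, 2))) = Add(-9, Rational(229, 2)) = Rational(211, 2) ≈ 105.50)
Mul(Add(p, Function('C')(2)), Add(133, Mul(-1, -213))) = Mul(Add(Rational(211, 2), Mul(2, 2, Add(4, 2))), Add(133, Mul(-1, -213))) = Mul(Add(Rational(211, 2), Mul(2, 2, 6)), Add(133, 213)) = Mul(Add(Rational(211, 2), 24), 346) = Mul(Rational(259, 2), 346) = 44807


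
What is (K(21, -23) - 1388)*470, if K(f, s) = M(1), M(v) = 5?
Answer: -650010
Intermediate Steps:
K(f, s) = 5
(K(21, -23) - 1388)*470 = (5 - 1388)*470 = -1383*470 = -650010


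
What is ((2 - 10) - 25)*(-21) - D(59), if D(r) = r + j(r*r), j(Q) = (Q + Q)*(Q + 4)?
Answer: -24261936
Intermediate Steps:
j(Q) = 2*Q*(4 + Q) (j(Q) = (2*Q)*(4 + Q) = 2*Q*(4 + Q))
D(r) = r + 2*r²*(4 + r²) (D(r) = r + 2*(r*r)*(4 + r*r) = r + 2*r²*(4 + r²))
((2 - 10) - 25)*(-21) - D(59) = ((2 - 10) - 25)*(-21) - 59*(1 + 2*59*(4 + 59²)) = (-8 - 25)*(-21) - 59*(1 + 2*59*(4 + 3481)) = -33*(-21) - 59*(1 + 2*59*3485) = 693 - 59*(1 + 411230) = 693 - 59*411231 = 693 - 1*24262629 = 693 - 24262629 = -24261936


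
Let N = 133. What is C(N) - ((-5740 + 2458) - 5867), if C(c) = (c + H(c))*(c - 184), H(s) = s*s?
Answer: -899773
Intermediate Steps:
H(s) = s**2
C(c) = (-184 + c)*(c + c**2) (C(c) = (c + c**2)*(c - 184) = (c + c**2)*(-184 + c) = (-184 + c)*(c + c**2))
C(N) - ((-5740 + 2458) - 5867) = 133*(-184 + 133**2 - 183*133) - ((-5740 + 2458) - 5867) = 133*(-184 + 17689 - 24339) - (-3282 - 5867) = 133*(-6834) - 1*(-9149) = -908922 + 9149 = -899773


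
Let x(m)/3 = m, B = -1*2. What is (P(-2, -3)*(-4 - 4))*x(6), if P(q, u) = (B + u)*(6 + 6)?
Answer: 8640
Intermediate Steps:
B = -2
x(m) = 3*m
P(q, u) = -24 + 12*u (P(q, u) = (-2 + u)*(6 + 6) = (-2 + u)*12 = -24 + 12*u)
(P(-2, -3)*(-4 - 4))*x(6) = ((-24 + 12*(-3))*(-4 - 4))*(3*6) = ((-24 - 36)*(-8))*18 = -60*(-8)*18 = 480*18 = 8640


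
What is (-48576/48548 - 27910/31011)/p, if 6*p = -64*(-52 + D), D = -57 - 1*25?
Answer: -357670627/268986602336 ≈ -0.0013297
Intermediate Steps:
D = -82 (D = -57 - 25 = -82)
p = 4288/3 (p = (-64*(-52 - 82))/6 = (-64*(-134))/6 = (⅙)*8576 = 4288/3 ≈ 1429.3)
(-48576/48548 - 27910/31011)/p = (-48576/48548 - 27910/31011)/(4288/3) = (-48576*1/48548 - 27910*1/31011)*(3/4288) = (-12144/12137 - 27910/31011)*(3/4288) = -715341254/376380507*3/4288 = -357670627/268986602336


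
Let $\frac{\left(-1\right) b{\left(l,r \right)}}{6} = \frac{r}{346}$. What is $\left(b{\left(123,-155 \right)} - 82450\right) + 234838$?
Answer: $\frac{26363589}{173} \approx 1.5239 \cdot 10^{5}$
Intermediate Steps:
$b{\left(l,r \right)} = - \frac{3 r}{173}$ ($b{\left(l,r \right)} = - 6 \frac{r}{346} = - \frac{3 r}{173}$)
$\left(b{\left(123,-155 \right)} - 82450\right) + 234838 = \left(\left(- \frac{3}{173}\right) \left(-155\right) - 82450\right) + 234838 = \left(\frac{465}{173} - 82450\right) + 234838 = - \frac{14263385}{173} + 234838 = \frac{26363589}{173}$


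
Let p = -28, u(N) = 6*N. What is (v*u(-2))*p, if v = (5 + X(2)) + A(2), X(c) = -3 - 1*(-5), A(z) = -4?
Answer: 1008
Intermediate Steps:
X(c) = 2 (X(c) = -3 + 5 = 2)
v = 3 (v = (5 + 2) - 4 = 7 - 4 = 3)
(v*u(-2))*p = (3*(6*(-2)))*(-28) = (3*(-12))*(-28) = -36*(-28) = 1008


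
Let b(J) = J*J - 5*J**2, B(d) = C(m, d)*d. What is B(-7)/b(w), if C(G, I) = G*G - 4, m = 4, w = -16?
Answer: 21/256 ≈ 0.082031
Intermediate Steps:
C(G, I) = -4 + G**2 (C(G, I) = G**2 - 4 = -4 + G**2)
B(d) = 12*d (B(d) = (-4 + 4**2)*d = (-4 + 16)*d = 12*d)
b(J) = -4*J**2 (b(J) = J**2 - 5*J**2 = -4*J**2)
B(-7)/b(w) = (12*(-7))/((-4*(-16)**2)) = -84/((-4*256)) = -84/(-1024) = -84*(-1/1024) = 21/256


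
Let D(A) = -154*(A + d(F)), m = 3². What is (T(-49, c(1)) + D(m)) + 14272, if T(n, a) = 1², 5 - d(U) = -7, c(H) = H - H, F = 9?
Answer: 11039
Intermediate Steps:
m = 9
c(H) = 0
d(U) = 12 (d(U) = 5 - 1*(-7) = 5 + 7 = 12)
D(A) = -1848 - 154*A (D(A) = -154*(A + 12) = -154*(12 + A) = -1848 - 154*A)
T(n, a) = 1
(T(-49, c(1)) + D(m)) + 14272 = (1 + (-1848 - 154*9)) + 14272 = (1 + (-1848 - 1386)) + 14272 = (1 - 3234) + 14272 = -3233 + 14272 = 11039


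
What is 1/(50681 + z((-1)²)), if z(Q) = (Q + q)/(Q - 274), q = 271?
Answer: 273/13835641 ≈ 1.9732e-5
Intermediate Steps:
z(Q) = (271 + Q)/(-274 + Q) (z(Q) = (Q + 271)/(Q - 274) = (271 + Q)/(-274 + Q))
1/(50681 + z((-1)²)) = 1/(50681 + (271 + (-1)²)/(-274 + (-1)²)) = 1/(50681 + (271 + 1)/(-274 + 1)) = 1/(50681 + 272/(-273)) = 1/(50681 - 1/273*272) = 1/(50681 - 272/273) = 1/(13835641/273) = 273/13835641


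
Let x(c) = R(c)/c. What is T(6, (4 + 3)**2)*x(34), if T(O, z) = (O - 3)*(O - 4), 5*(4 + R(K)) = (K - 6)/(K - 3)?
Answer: -1776/2635 ≈ -0.67400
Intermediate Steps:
R(K) = -4 + (-6 + K)/(5*(-3 + K)) (R(K) = -4 + ((K - 6)/(K - 3))/5 = -4 + ((-6 + K)/(-3 + K))/5 = -4 + (-6 + K)/(5*(-3 + K)))
x(c) = (54 - 19*c)/(5*c*(-3 + c)) (x(c) = ((54 - 19*c)/(5*(-3 + c)))/c = (54 - 19*c)/(5*c*(-3 + c)))
T(O, z) = (-4 + O)*(-3 + O) (T(O, z) = (-3 + O)*(-4 + O) = (-4 + O)*(-3 + O))
T(6, (4 + 3)**2)*x(34) = (12 + 6**2 - 7*6)*((1/5)*(54 - 19*34)/(34*(-3 + 34))) = (12 + 36 - 42)*((1/5)*(1/34)*(54 - 646)/31) = 6*((1/5)*(1/34)*(1/31)*(-592)) = 6*(-296/2635) = -1776/2635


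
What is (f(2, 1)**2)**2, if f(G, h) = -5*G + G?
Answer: 4096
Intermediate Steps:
f(G, h) = -4*G
(f(2, 1)**2)**2 = ((-4*2)**2)**2 = ((-8)**2)**2 = 64**2 = 4096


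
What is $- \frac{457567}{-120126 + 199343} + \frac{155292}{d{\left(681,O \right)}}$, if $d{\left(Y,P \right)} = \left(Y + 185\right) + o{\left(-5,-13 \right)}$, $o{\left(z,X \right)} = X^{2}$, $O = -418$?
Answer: $\frac{3942728173}{27329865} \approx 144.26$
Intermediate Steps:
$d{\left(Y,P \right)} = 354 + Y$ ($d{\left(Y,P \right)} = \left(Y + 185\right) + \left(-13\right)^{2} = \left(185 + Y\right) + 169 = 354 + Y$)
$- \frac{457567}{-120126 + 199343} + \frac{155292}{d{\left(681,O \right)}} = - \frac{457567}{-120126 + 199343} + \frac{155292}{354 + 681} = - \frac{457567}{79217} + \frac{155292}{1035} = \left(-457567\right) \frac{1}{79217} + 155292 \cdot \frac{1}{1035} = - \frac{457567}{79217} + \frac{51764}{345} = \frac{3942728173}{27329865}$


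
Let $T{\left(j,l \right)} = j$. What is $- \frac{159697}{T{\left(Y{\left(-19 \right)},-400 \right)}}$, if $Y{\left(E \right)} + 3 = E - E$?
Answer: $\frac{159697}{3} \approx 53232.0$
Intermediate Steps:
$Y{\left(E \right)} = -3$ ($Y{\left(E \right)} = -3 + \left(E - E\right) = -3 + 0 = -3$)
$- \frac{159697}{T{\left(Y{\left(-19 \right)},-400 \right)}} = - \frac{159697}{-3} = \left(-159697\right) \left(- \frac{1}{3}\right) = \frac{159697}{3}$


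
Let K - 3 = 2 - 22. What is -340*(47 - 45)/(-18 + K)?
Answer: 136/7 ≈ 19.429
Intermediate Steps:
K = -17 (K = 3 + (2 - 22) = 3 - 20 = -17)
-340*(47 - 45)/(-18 + K) = -340*(47 - 45)/(-18 - 17) = -680/(-35) = -680*(-1)/35 = -340*(-2/35) = 136/7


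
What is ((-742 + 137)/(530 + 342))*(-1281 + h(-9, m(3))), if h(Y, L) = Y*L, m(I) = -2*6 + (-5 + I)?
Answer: 698775/872 ≈ 801.35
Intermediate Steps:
m(I) = -17 + I (m(I) = -12 + (-5 + I) = -17 + I)
h(Y, L) = L*Y
((-742 + 137)/(530 + 342))*(-1281 + h(-9, m(3))) = ((-742 + 137)/(530 + 342))*(-1281 + (-17 + 3)*(-9)) = (-605/872)*(-1281 - 14*(-9)) = (-605*1/872)*(-1281 + 126) = -605/872*(-1155) = 698775/872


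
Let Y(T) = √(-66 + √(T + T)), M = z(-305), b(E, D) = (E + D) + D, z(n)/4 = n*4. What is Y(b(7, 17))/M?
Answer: -I*√(66 - √82)/4880 ≈ -0.0015463*I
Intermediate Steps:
z(n) = 16*n (z(n) = 4*(n*4) = 4*(4*n) = 16*n)
b(E, D) = E + 2*D (b(E, D) = (D + E) + D = E + 2*D)
M = -4880 (M = 16*(-305) = -4880)
Y(T) = √(-66 + √2*√T) (Y(T) = √(-66 + √(2*T)) = √(-66 + √2*√T))
Y(b(7, 17))/M = √(-66 + √2*√(7 + 2*17))/(-4880) = √(-66 + √2*√(7 + 34))*(-1/4880) = √(-66 + √2*√41)*(-1/4880) = √(-66 + √82)*(-1/4880) = -√(-66 + √82)/4880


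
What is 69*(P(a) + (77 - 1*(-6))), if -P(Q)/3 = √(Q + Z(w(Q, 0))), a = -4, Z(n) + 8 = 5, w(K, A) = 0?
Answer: 5727 - 207*I*√7 ≈ 5727.0 - 547.67*I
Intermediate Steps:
Z(n) = -3 (Z(n) = -8 + 5 = -3)
P(Q) = -3*√(-3 + Q) (P(Q) = -3*√(Q - 3) = -3*√(-3 + Q))
69*(P(a) + (77 - 1*(-6))) = 69*(-3*√(-3 - 4) + (77 - 1*(-6))) = 69*(-3*I*√7 + (77 + 6)) = 69*(-3*I*√7 + 83) = 69*(83 - 3*I*√7) = 5727 - 207*I*√7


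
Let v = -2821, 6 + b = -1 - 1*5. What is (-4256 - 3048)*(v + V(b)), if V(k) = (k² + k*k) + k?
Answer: 18588680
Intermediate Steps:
b = -12 (b = -6 + (-1 - 1*5) = -6 + (-1 - 5) = -6 - 6 = -12)
V(k) = k + 2*k² (V(k) = (k² + k²) + k = 2*k² + k = k + 2*k²)
(-4256 - 3048)*(v + V(b)) = (-4256 - 3048)*(-2821 - 12*(1 + 2*(-12))) = -7304*(-2821 - 12*(1 - 24)) = -7304*(-2821 - 12*(-23)) = -7304*(-2821 + 276) = -7304*(-2545) = 18588680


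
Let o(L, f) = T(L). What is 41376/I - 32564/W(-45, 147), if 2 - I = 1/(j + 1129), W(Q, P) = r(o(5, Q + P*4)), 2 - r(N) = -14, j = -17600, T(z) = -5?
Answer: 819275807/43924 ≈ 18652.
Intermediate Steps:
o(L, f) = -5
r(N) = 16 (r(N) = 2 - 1*(-14) = 2 + 14 = 16)
W(Q, P) = 16
I = 32943/16471 (I = 2 - 1/(-17600 + 1129) = 2 - 1/(-16471) = 2 - 1*(-1/16471) = 2 + 1/16471 = 32943/16471 ≈ 2.0001)
41376/I - 32564/W(-45, 147) = 41376/(32943/16471) - 32564/16 = 41376*(16471/32943) - 32564*1/16 = 227168032/10981 - 8141/4 = 819275807/43924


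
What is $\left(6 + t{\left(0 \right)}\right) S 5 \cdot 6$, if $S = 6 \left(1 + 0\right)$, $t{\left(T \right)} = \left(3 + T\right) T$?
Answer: $1080$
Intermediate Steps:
$t{\left(T \right)} = T \left(3 + T\right)$
$S = 6$ ($S = 6 \cdot 1 = 6$)
$\left(6 + t{\left(0 \right)}\right) S 5 \cdot 6 = \left(6 + 0 \left(3 + 0\right)\right) 6 \cdot 5 \cdot 6 = \left(6 + 0 \cdot 3\right) 6 \cdot 30 = \left(6 + 0\right) 6 \cdot 30 = 6 \cdot 6 \cdot 30 = 36 \cdot 30 = 1080$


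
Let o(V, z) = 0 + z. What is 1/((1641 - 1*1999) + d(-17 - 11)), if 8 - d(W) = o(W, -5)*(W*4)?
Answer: -1/910 ≈ -0.0010989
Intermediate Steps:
o(V, z) = z
d(W) = 8 + 20*W (d(W) = 8 - (-5)*W*4 = 8 - (-5)*4*W = 8 - (-20)*W = 8 + 20*W)
1/((1641 - 1*1999) + d(-17 - 11)) = 1/((1641 - 1*1999) + (8 + 20*(-17 - 11))) = 1/((1641 - 1999) + (8 + 20*(-28))) = 1/(-358 + (8 - 560)) = 1/(-358 - 552) = 1/(-910) = -1/910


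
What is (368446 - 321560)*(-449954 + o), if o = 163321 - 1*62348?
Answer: -16362323166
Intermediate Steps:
o = 100973 (o = 163321 - 62348 = 100973)
(368446 - 321560)*(-449954 + o) = (368446 - 321560)*(-449954 + 100973) = 46886*(-348981) = -16362323166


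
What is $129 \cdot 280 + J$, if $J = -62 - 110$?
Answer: $35948$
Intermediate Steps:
$J = -172$ ($J = -62 - 110 = -172$)
$129 \cdot 280 + J = 129 \cdot 280 - 172 = 36120 - 172 = 35948$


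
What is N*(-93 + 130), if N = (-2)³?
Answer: -296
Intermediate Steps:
N = -8
N*(-93 + 130) = -8*(-93 + 130) = -8*37 = -296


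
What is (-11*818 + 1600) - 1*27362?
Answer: -34760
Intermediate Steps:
(-11*818 + 1600) - 1*27362 = (-8998 + 1600) - 27362 = -7398 - 27362 = -34760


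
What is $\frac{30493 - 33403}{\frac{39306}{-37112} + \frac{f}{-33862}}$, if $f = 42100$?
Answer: $\frac{914239460760}{723348743} \approx 1263.9$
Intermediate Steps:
$\frac{30493 - 33403}{\frac{39306}{-37112} + \frac{f}{-33862}} = \frac{30493 - 33403}{\frac{39306}{-37112} + \frac{42100}{-33862}} = \frac{30493 - 33403}{39306 \left(- \frac{1}{37112}\right) + 42100 \left(- \frac{1}{33862}\right)} = - \frac{2910}{- \frac{19653}{18556} - \frac{21050}{16931}} = - \frac{2910}{- \frac{723348743}{314171636}} = \left(-2910\right) \left(- \frac{314171636}{723348743}\right) = \frac{914239460760}{723348743}$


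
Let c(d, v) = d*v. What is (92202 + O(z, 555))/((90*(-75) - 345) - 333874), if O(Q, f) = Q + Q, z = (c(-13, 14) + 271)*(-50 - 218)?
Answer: -44498/340969 ≈ -0.13050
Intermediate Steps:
z = -23852 (z = (-13*14 + 271)*(-50 - 218) = (-182 + 271)*(-268) = 89*(-268) = -23852)
O(Q, f) = 2*Q
(92202 + O(z, 555))/((90*(-75) - 345) - 333874) = (92202 + 2*(-23852))/((90*(-75) - 345) - 333874) = (92202 - 47704)/((-6750 - 345) - 333874) = 44498/(-7095 - 333874) = 44498/(-340969) = 44498*(-1/340969) = -44498/340969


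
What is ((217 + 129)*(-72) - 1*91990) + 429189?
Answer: 312287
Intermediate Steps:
((217 + 129)*(-72) - 1*91990) + 429189 = (346*(-72) - 91990) + 429189 = (-24912 - 91990) + 429189 = -116902 + 429189 = 312287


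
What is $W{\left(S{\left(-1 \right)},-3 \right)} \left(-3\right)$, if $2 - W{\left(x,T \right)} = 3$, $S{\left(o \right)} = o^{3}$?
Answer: $3$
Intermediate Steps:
$W{\left(x,T \right)} = -1$ ($W{\left(x,T \right)} = 2 - 3 = -1$)
$W{\left(S{\left(-1 \right)},-3 \right)} \left(-3\right) = \left(-1\right) \left(-3\right) = 3$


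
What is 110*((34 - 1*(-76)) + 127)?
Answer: 26070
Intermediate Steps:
110*((34 - 1*(-76)) + 127) = 110*((34 + 76) + 127) = 110*(110 + 127) = 110*237 = 26070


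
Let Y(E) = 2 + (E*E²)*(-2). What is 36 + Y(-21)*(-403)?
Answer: -7465136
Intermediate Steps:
Y(E) = 2 - 2*E³ (Y(E) = 2 + E³*(-2) = 2 - 2*E³)
36 + Y(-21)*(-403) = 36 + (2 - 2*(-21)³)*(-403) = 36 + (2 - 2*(-9261))*(-403) = 36 + (2 + 18522)*(-403) = 36 + 18524*(-403) = 36 - 7465172 = -7465136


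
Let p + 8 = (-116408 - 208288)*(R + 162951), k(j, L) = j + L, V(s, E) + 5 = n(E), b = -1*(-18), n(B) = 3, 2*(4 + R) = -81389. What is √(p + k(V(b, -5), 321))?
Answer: I*√39694897429 ≈ 1.9924e+5*I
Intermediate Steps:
R = -81397/2 (R = -4 + (½)*(-81389) = -4 - 81389/2 = -81397/2 ≈ -40699.)
b = 18
V(s, E) = -2 (V(s, E) = -5 + 3 = -2)
k(j, L) = L + j
p = -39694897748 (p = -8 + (-116408 - 208288)*(-81397/2 + 162951) = -8 - 324696*244505/2 = -8 - 39694897740 = -39694897748)
√(p + k(V(b, -5), 321)) = √(-39694897748 + (321 - 2)) = √(-39694897748 + 319) = √(-39694897429) = I*√39694897429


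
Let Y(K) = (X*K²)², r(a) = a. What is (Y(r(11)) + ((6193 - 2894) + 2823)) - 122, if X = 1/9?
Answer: 500641/81 ≈ 6180.8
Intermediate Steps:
X = ⅑ ≈ 0.11111
Y(K) = K⁴/81 (Y(K) = (K²/9)² = K⁴/81)
(Y(r(11)) + ((6193 - 2894) + 2823)) - 122 = ((1/81)*11⁴ + ((6193 - 2894) + 2823)) - 122 = ((1/81)*14641 + (3299 + 2823)) - 122 = (14641/81 + 6122) - 122 = 510523/81 - 122 = 500641/81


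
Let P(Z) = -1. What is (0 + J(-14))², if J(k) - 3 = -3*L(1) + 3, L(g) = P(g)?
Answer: 81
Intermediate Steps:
L(g) = -1
J(k) = 9 (J(k) = 3 + (-3*(-1) + 3) = 3 + (3 + 3) = 3 + 6 = 9)
(0 + J(-14))² = (0 + 9)² = 9² = 81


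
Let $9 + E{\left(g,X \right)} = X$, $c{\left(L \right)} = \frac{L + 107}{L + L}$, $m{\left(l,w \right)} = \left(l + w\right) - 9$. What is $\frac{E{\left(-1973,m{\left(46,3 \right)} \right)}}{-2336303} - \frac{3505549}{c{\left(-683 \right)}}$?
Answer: $- \frac{5593786832780929}{672855264} \approx -8.3135 \cdot 10^{6}$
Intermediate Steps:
$m{\left(l,w \right)} = -9 + l + w$
$c{\left(L \right)} = \frac{107 + L}{2 L}$
$E{\left(g,X \right)} = -9 + X$
$\frac{E{\left(-1973,m{\left(46,3 \right)} \right)}}{-2336303} - \frac{3505549}{c{\left(-683 \right)}} = \frac{-9 + \left(-9 + 46 + 3\right)}{-2336303} - \frac{3505549}{\frac{1}{2} \frac{1}{-683} \left(107 - 683\right)} = \left(-9 + 40\right) \left(- \frac{1}{2336303}\right) - \frac{3505549}{\frac{1}{2} \left(- \frac{1}{683}\right) \left(-576\right)} = 31 \left(- \frac{1}{2336303}\right) - \frac{3505549}{\frac{288}{683}} = - \frac{31}{2336303} - \frac{2394289967}{288} = - \frac{5593786832780929}{672855264}$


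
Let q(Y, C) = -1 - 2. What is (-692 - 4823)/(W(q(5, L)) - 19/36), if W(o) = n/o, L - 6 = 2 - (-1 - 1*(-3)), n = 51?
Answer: 198540/631 ≈ 314.64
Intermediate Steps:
L = 6 (L = 6 + (2 - (-1 - 1*(-3))) = 6 + (2 - (-1 + 3)) = 6 + (2 - 1*2) = 6 + (2 - 2) = 6 + 0 = 6)
q(Y, C) = -3
W(o) = 51/o
(-692 - 4823)/(W(q(5, L)) - 19/36) = (-692 - 4823)/(51/(-3) - 19/36) = -5515/(51*(-1/3) - 19*1/36) = -5515/(-17 - 19/36) = -5515/(-631/36) = -5515*(-36/631) = 198540/631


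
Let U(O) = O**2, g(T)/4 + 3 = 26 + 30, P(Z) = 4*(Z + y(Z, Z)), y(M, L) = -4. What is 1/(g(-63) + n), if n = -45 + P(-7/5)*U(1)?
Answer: 5/727 ≈ 0.0068776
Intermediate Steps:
P(Z) = -16 + 4*Z (P(Z) = 4*(Z - 4) = 4*(-4 + Z) = -16 + 4*Z)
g(T) = 212 (g(T) = -12 + 4*(26 + 30) = -12 + 4*56 = -12 + 224 = 212)
n = -333/5 (n = -45 + (-16 + 4*(-7/5))*1**2 = -45 + (-16 + 4*(-7*1/5))*1 = -45 + (-16 + 4*(-7/5))*1 = -45 + (-16 - 28/5)*1 = -45 - 108/5*1 = -45 - 108/5 = -333/5 ≈ -66.600)
1/(g(-63) + n) = 1/(212 - 333/5) = 1/(727/5) = 5/727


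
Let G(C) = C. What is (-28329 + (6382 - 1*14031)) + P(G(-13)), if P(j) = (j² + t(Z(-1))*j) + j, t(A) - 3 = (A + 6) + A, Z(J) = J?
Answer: -35913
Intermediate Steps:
t(A) = 9 + 2*A (t(A) = 3 + ((A + 6) + A) = 3 + ((6 + A) + A) = 3 + (6 + 2*A) = 9 + 2*A)
P(j) = j² + 8*j (P(j) = (j² + (9 + 2*(-1))*j) + j = (j² + (9 - 2)*j) + j = (j² + 7*j) + j = j² + 8*j)
(-28329 + (6382 - 1*14031)) + P(G(-13)) = (-28329 + (6382 - 1*14031)) - 13*(8 - 13) = (-28329 + (6382 - 14031)) - 13*(-5) = (-28329 - 7649) + 65 = -35978 + 65 = -35913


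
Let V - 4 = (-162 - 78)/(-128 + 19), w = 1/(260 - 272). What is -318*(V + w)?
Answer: -424159/218 ≈ -1945.7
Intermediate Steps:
w = -1/12 (w = 1/(-12) = -1/12 ≈ -0.083333)
V = 676/109 (V = 4 + (-162 - 78)/(-128 + 19) = 4 - 240/(-109) = 4 - 240*(-1/109) = 4 + 240/109 = 676/109 ≈ 6.2018)
-318*(V + w) = -318*(676/109 - 1/12) = -318*8003/1308 = -424159/218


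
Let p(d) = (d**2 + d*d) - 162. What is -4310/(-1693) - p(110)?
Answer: -40692024/1693 ≈ -24035.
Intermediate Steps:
p(d) = -162 + 2*d**2 (p(d) = (d**2 + d**2) - 162 = 2*d**2 - 162 = -162 + 2*d**2)
-4310/(-1693) - p(110) = -4310/(-1693) - (-162 + 2*110**2) = -4310*(-1/1693) - (-162 + 2*12100) = 4310/1693 - (-162 + 24200) = 4310/1693 - 1*24038 = 4310/1693 - 24038 = -40692024/1693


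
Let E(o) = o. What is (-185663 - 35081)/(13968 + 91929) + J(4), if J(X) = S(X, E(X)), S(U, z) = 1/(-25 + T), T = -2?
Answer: -2021995/953073 ≈ -2.1216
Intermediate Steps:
S(U, z) = -1/27 (S(U, z) = 1/(-25 - 2) = 1/(-27) = -1/27)
J(X) = -1/27
(-185663 - 35081)/(13968 + 91929) + J(4) = (-185663 - 35081)/(13968 + 91929) - 1/27 = -220744/105897 - 1/27 = -2021995/953073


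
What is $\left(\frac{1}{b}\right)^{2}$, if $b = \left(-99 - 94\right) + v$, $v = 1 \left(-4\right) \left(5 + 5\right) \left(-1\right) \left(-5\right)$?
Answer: $\frac{1}{154449} \approx 6.4746 \cdot 10^{-6}$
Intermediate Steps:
$v = -200$ ($v = - 4 \cdot 10 \left(-1\right) \left(-5\right) = \left(-4\right) \left(-10\right) \left(-5\right) = 40 \left(-5\right) = -200$)
$b = -393$ ($b = \left(-99 - 94\right) - 200 = -193 - 200 = -393$)
$\left(\frac{1}{b}\right)^{2} = \left(\frac{1}{-393}\right)^{2} = \left(- \frac{1}{393}\right)^{2} = \frac{1}{154449}$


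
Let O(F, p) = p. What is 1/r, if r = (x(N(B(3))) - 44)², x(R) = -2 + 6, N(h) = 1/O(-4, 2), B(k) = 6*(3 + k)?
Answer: 1/1600 ≈ 0.00062500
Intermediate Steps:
B(k) = 18 + 6*k
N(h) = ½ (N(h) = 1/2 = ½)
x(R) = 4
r = 1600 (r = (4 - 44)² = (-40)² = 1600)
1/r = 1/1600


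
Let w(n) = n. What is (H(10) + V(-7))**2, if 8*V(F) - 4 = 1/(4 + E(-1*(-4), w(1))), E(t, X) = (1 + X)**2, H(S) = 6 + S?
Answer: 1117249/4096 ≈ 272.77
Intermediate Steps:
V(F) = 33/64 (V(F) = 1/2 + 1/(8*(4 + (1 + 1)**2)) = 1/2 + 1/(8*(4 + 2**2)) = 1/2 + 1/(8*(4 + 4)) = 1/2 + (1/8)/8 = 1/2 + (1/8)*(1/8) = 1/2 + 1/64 = 33/64)
(H(10) + V(-7))**2 = ((6 + 10) + 33/64)**2 = (16 + 33/64)**2 = (1057/64)**2 = 1117249/4096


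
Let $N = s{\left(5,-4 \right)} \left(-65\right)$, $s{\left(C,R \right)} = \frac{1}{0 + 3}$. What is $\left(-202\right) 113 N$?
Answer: $\frac{1483690}{3} \approx 4.9456 \cdot 10^{5}$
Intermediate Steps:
$s{\left(C,R \right)} = \frac{1}{3}$
$N = - \frac{65}{3}$ ($N = \frac{1}{3} \left(-65\right) = - \frac{65}{3} \approx -21.667$)
$\left(-202\right) 113 N = \left(-202\right) 113 \left(- \frac{65}{3}\right) = \left(-22826\right) \left(- \frac{65}{3}\right) = \frac{1483690}{3}$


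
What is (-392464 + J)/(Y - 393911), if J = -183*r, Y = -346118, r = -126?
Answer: 369406/740029 ≈ 0.49918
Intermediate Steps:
J = 23058 (J = -183*(-126) = 23058)
(-392464 + J)/(Y - 393911) = (-392464 + 23058)/(-346118 - 393911) = -369406/(-740029) = -369406*(-1/740029) = 369406/740029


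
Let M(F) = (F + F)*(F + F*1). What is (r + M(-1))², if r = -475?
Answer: 221841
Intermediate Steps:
M(F) = 4*F² (M(F) = (2*F)*(F + F) = (2*F)*(2*F) = 4*F²)
(r + M(-1))² = (-475 + 4*(-1)²)² = (-475 + 4*1)² = (-475 + 4)² = (-471)² = 221841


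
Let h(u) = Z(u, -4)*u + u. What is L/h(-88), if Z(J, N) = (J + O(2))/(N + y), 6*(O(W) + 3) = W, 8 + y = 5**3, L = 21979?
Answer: -7450881/5896 ≈ -1263.7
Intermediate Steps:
y = 117 (y = -8 + 5**3 = -8 + 125 = 117)
O(W) = -3 + W/6
Z(J, N) = (-8/3 + J)/(117 + N) (Z(J, N) = (J + (-3 + (1/6)*2))/(N + 117) = (J + (-3 + 1/3))/(117 + N) = (J - 8/3)/(117 + N) = (-8/3 + J)/(117 + N))
h(u) = u + u*(-8/339 + u/113) (h(u) = ((-8/3 + u)/(117 - 4))*u + u = ((-8/3 + u)/113)*u + u = (-8/339 + u/113)*u + u = u*(-8/339 + u/113) + u = u + u*(-8/339 + u/113))
L/h(-88) = 21979/(((1/339)*(-88)*(331 + 3*(-88)))) = 21979/(((1/339)*(-88)*(331 - 264))) = 21979/(((1/339)*(-88)*67)) = 21979/(-5896/339) = 21979*(-339/5896) = -7450881/5896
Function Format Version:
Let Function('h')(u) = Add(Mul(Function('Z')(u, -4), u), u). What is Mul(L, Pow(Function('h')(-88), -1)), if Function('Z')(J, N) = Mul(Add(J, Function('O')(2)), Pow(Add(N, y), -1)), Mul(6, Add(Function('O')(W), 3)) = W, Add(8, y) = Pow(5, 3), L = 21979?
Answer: Rational(-7450881, 5896) ≈ -1263.7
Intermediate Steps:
y = 117 (y = Add(-8, Pow(5, 3)) = Add(-8, 125) = 117)
Function('O')(W) = Add(-3, Mul(Rational(1, 6), W))
Function('Z')(J, N) = Mul(Pow(Add(117, N), -1), Add(Rational(-8, 3), J)) (Function('Z')(J, N) = Mul(Add(J, Add(-3, Mul(Rational(1, 6), 2))), Pow(Add(N, 117), -1)) = Mul(Add(J, Add(-3, Rational(1, 3))), Pow(Add(117, N), -1)) = Mul(Add(J, Rational(-8, 3)), Pow(Add(117, N), -1)) = Mul(Add(Rational(-8, 3), J), Pow(Add(117, N), -1)) = Mul(Pow(Add(117, N), -1), Add(Rational(-8, 3), J)))
Function('h')(u) = Add(u, Mul(u, Add(Rational(-8, 339), Mul(Rational(1, 113), u)))) (Function('h')(u) = Add(Mul(Mul(Pow(Add(117, -4), -1), Add(Rational(-8, 3), u)), u), u) = Add(Mul(Mul(Pow(113, -1), Add(Rational(-8, 3), u)), u), u) = Add(Mul(Mul(Rational(1, 113), Add(Rational(-8, 3), u)), u), u) = Add(Mul(Add(Rational(-8, 339), Mul(Rational(1, 113), u)), u), u) = Add(Mul(u, Add(Rational(-8, 339), Mul(Rational(1, 113), u))), u) = Add(u, Mul(u, Add(Rational(-8, 339), Mul(Rational(1, 113), u)))))
Mul(L, Pow(Function('h')(-88), -1)) = Mul(21979, Pow(Mul(Rational(1, 339), -88, Add(331, Mul(3, -88))), -1)) = Mul(21979, Pow(Mul(Rational(1, 339), -88, Add(331, -264)), -1)) = Mul(21979, Pow(Mul(Rational(1, 339), -88, 67), -1)) = Mul(21979, Pow(Rational(-5896, 339), -1)) = Mul(21979, Rational(-339, 5896)) = Rational(-7450881, 5896)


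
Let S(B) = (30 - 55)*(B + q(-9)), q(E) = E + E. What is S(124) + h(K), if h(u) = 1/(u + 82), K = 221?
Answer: -802949/303 ≈ -2650.0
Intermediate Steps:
q(E) = 2*E
h(u) = 1/(82 + u)
S(B) = 450 - 25*B (S(B) = (30 - 55)*(B + 2*(-9)) = -25*(B - 18) = -25*(-18 + B) = 450 - 25*B)
S(124) + h(K) = (450 - 25*124) + 1/(82 + 221) = (450 - 3100) + 1/303 = -2650 + 1/303 = -802949/303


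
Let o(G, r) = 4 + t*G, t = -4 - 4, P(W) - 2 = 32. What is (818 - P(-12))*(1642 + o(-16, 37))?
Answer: 1390816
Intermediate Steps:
P(W) = 34 (P(W) = 2 + 32 = 34)
t = -8
o(G, r) = 4 - 8*G
(818 - P(-12))*(1642 + o(-16, 37)) = (818 - 1*34)*(1642 + (4 - 8*(-16))) = (818 - 34)*(1642 + (4 + 128)) = 784*(1642 + 132) = 784*1774 = 1390816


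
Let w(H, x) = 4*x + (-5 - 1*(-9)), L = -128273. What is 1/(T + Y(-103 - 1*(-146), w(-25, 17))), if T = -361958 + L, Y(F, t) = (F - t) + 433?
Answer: -1/489827 ≈ -2.0415e-6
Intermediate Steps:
w(H, x) = 4 + 4*x (w(H, x) = 4*x + (-5 + 9) = 4*x + 4 = 4 + 4*x)
Y(F, t) = 433 + F - t
T = -490231 (T = -361958 - 128273 = -490231)
1/(T + Y(-103 - 1*(-146), w(-25, 17))) = 1/(-490231 + (433 + (-103 - 1*(-146)) - (4 + 4*17))) = 1/(-490231 + (433 + (-103 + 146) - (4 + 68))) = 1/(-490231 + (433 + 43 - 1*72)) = 1/(-490231 + (433 + 43 - 72)) = 1/(-490231 + 404) = 1/(-489827) = -1/489827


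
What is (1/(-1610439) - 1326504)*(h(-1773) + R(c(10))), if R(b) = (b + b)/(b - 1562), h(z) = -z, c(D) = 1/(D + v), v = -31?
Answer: -124243923554143823297/52827230517 ≈ -2.3519e+9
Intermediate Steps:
c(D) = 1/(-31 + D) (c(D) = 1/(D - 31) = 1/(-31 + D))
R(b) = 2*b/(-1562 + b) (R(b) = (2*b)/(-1562 + b) = 2*b/(-1562 + b))
(1/(-1610439) - 1326504)*(h(-1773) + R(c(10))) = (1/(-1610439) - 1326504)*(-1*(-1773) + 2/((-31 + 10)*(-1562 + 1/(-31 + 10)))) = (-1/1610439 - 1326504)*(1773 + 2/(-21*(-1562 + 1/(-21)))) = -2136253775257*(1773 + 2*(-1/21)/(-1562 - 1/21))/1610439 = -2136253775257*(1773 + 2*(-1/21)/(-32803/21))/1610439 = -2136253775257*(1773 + 2*(-1/21)*(-21/32803))/1610439 = -2136253775257*(1773 + 2/32803)/1610439 = -2136253775257/1610439*58159721/32803 = -124243923554143823297/52827230517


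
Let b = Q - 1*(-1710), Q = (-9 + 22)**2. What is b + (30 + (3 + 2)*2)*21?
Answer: 2719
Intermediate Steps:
Q = 169 (Q = 13**2 = 169)
b = 1879 (b = 169 - 1*(-1710) = 169 + 1710 = 1879)
b + (30 + (3 + 2)*2)*21 = 1879 + (30 + (3 + 2)*2)*21 = 1879 + (30 + 5*2)*21 = 1879 + (30 + 10)*21 = 1879 + 40*21 = 1879 + 840 = 2719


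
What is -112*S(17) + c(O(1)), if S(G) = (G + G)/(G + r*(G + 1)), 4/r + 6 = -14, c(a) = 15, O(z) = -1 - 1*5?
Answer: -18035/67 ≈ -269.18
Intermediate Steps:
O(z) = -6 (O(z) = -1 - 5 = -6)
r = -⅕ (r = 4/(-6 - 14) = 4/(-20) = 4*(-1/20) = -⅕ ≈ -0.20000)
S(G) = 2*G/(-⅕ + 4*G/5) (S(G) = (G + G)/(G - (G + 1)/5) = (2*G)/(G - (1 + G)/5) = (2*G)/(G + (-⅕ - G/5)) = (2*G)/(-⅕ + 4*G/5) = 2*G/(-⅕ + 4*G/5))
-112*S(17) + c(O(1)) = -1120*17/(-1 + 4*17) + 15 = -1120*17/(-1 + 68) + 15 = -1120*17/67 + 15 = -112*170/67 + 15 = -19040/67 + 15 = -18035/67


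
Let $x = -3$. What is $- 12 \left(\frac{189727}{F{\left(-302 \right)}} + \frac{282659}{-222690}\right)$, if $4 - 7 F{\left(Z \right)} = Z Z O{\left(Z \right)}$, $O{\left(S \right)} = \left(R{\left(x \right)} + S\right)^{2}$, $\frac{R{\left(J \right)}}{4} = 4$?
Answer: $\frac{5407606369097}{354977489915} \approx 15.234$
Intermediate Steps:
$R{\left(J \right)} = 16$ ($R{\left(J \right)} = 4 \cdot 4 = 16$)
$O{\left(S \right)} = \left(16 + S\right)^{2}$
$F{\left(Z \right)} = \frac{4}{7} - \frac{Z^{2} \left(16 + Z\right)^{2}}{7}$ ($F{\left(Z \right)} = \frac{4}{7} - \frac{Z Z \left(16 + Z\right)^{2}}{7} = \frac{4}{7} - \frac{Z^{2} \left(16 + Z\right)^{2}}{7}$)
$- 12 \left(\frac{189727}{F{\left(-302 \right)}} + \frac{282659}{-222690}\right) = - 12 \left(\frac{189727}{\frac{4}{7} - \frac{\left(-302\right)^{2} \left(16 - 302\right)^{2}}{7}} + \frac{282659}{-222690}\right) = - 12 \left(\frac{189727}{\frac{4}{7} - \frac{91204 \left(-286\right)^{2}}{7}} + 282659 \left(- \frac{1}{222690}\right)\right) = - 12 \left(\frac{189727}{\frac{4}{7} - \frac{91204}{7} \cdot 81796} - \frac{21743}{17130}\right) = - 12 \left(\frac{189727}{\frac{4}{7} - \frac{7460122384}{7}} - \frac{21743}{17130}\right) = - 12 \left(\frac{189727}{- \frac{7460122380}{7}} - \frac{21743}{17130}\right) = - 12 \left(189727 \left(- \frac{7}{7460122380}\right) - \frac{21743}{17130}\right) = - 12 \left(- \frac{1328089}{7460122380} - \frac{21743}{17130}\right) = \left(-12\right) \left(- \frac{5407606369097}{4259729878980}\right) = \frac{5407606369097}{354977489915}$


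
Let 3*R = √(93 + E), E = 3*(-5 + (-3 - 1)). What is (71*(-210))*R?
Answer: -4970*√66 ≈ -40377.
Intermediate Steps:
E = -27 (E = 3*(-5 - 4) = 3*(-9) = -27)
R = √66/3 (R = √(93 - 27)/3 = √66/3 ≈ 2.7080)
(71*(-210))*R = (71*(-210))*(√66/3) = -4970*√66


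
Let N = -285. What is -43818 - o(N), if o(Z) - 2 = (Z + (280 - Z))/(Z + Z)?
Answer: -2497712/57 ≈ -43820.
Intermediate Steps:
o(Z) = 2 + 140/Z (o(Z) = 2 + (Z + (280 - Z))/(Z + Z) = 2 + 280/((2*Z)) = 2 + 280*(1/(2*Z)) = 2 + 140/Z)
-43818 - o(N) = -43818 - (2 + 140/(-285)) = -43818 - (2 + 140*(-1/285)) = -43818 - (2 - 28/57) = -43818 - 1*86/57 = -43818 - 86/57 = -2497712/57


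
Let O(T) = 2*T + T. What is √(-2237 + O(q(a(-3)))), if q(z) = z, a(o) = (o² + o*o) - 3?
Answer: 4*I*√137 ≈ 46.819*I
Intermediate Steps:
a(o) = -3 + 2*o² (a(o) = (o² + o²) - 3 = 2*o² - 3 = -3 + 2*o²)
O(T) = 3*T
√(-2237 + O(q(a(-3)))) = √(-2237 + 3*(-3 + 2*(-3)²)) = √(-2237 + 3*(-3 + 2*9)) = √(-2237 + 3*(-3 + 18)) = √(-2237 + 3*15) = √(-2237 + 45) = √(-2192) = 4*I*√137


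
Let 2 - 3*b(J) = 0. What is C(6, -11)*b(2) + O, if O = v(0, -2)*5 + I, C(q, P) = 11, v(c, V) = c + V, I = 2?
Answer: -⅔ ≈ -0.66667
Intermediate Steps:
v(c, V) = V + c
b(J) = ⅔ (b(J) = ⅔ - ⅓*0 = ⅔ + 0 = ⅔)
O = -8 (O = (-2 + 0)*5 + 2 = -2*5 + 2 = -10 + 2 = -8)
C(6, -11)*b(2) + O = 11*(⅔) - 8 = 22/3 - 8 = -⅔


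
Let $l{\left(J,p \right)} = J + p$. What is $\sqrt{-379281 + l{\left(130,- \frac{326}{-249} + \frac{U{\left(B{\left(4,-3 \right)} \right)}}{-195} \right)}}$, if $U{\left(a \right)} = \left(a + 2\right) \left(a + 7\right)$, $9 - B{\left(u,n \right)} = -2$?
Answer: $\frac{i \sqrt{587693359455}}{1245} \approx 615.75 i$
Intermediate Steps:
$B{\left(u,n \right)} = 11$ ($B{\left(u,n \right)} = 9 - -2 = 9 + 2 = 11$)
$U{\left(a \right)} = \left(2 + a\right) \left(7 + a\right)$
$\sqrt{-379281 + l{\left(130,- \frac{326}{-249} + \frac{U{\left(B{\left(4,-3 \right)} \right)}}{-195} \right)}} = \sqrt{-379281 + \left(130 + \left(- \frac{326}{-249} + \frac{14 + 11^{2} + 9 \cdot 11}{-195}\right)\right)} = \sqrt{-379281 + \left(130 + \left(\left(-326\right) \left(- \frac{1}{249}\right) + \left(14 + 121 + 99\right) \left(- \frac{1}{195}\right)\right)\right)} = \sqrt{-379281 + \left(130 + \left(\frac{326}{249} + 234 \left(- \frac{1}{195}\right)\right)\right)} = \sqrt{-379281 + \left(130 + \left(\frac{326}{249} - \frac{6}{5}\right)\right)} = \sqrt{-379281 + \left(130 + \frac{136}{1245}\right)} = \sqrt{-379281 + \frac{161986}{1245}} = \sqrt{- \frac{472042859}{1245}} = \frac{i \sqrt{587693359455}}{1245}$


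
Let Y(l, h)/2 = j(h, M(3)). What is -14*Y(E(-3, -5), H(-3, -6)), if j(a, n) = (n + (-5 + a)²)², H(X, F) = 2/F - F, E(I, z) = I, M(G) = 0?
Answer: -448/81 ≈ -5.5309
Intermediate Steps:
H(X, F) = -F + 2/F
Y(l, h) = 2*(-5 + h)⁴ (Y(l, h) = 2*(0 + (-5 + h)²)² = 2*((-5 + h)²)² = 2*(-5 + h)⁴)
-14*Y(E(-3, -5), H(-3, -6)) = -28*(-5 + (-1*(-6) + 2/(-6)))⁴ = -28*(-5 + (6 + 2*(-⅙)))⁴ = -28*(-5 + (6 - ⅓))⁴ = -28*(-5 + 17/3)⁴ = -28*(⅔)⁴ = -28*16/81 = -14*32/81 = -448/81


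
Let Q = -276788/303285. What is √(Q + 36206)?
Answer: √3330208787443770/303285 ≈ 190.28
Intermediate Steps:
Q = -276788/303285 (Q = -276788*1/303285 = -276788/303285 ≈ -0.91263)
√(Q + 36206) = √(-276788/303285 + 36206) = √(10980459922/303285) = √3330208787443770/303285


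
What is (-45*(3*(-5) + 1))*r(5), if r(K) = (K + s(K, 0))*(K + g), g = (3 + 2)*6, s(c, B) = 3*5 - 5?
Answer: 330750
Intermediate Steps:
s(c, B) = 10 (s(c, B) = 15 - 5 = 10)
g = 30 (g = 5*6 = 30)
r(K) = (10 + K)*(30 + K) (r(K) = (K + 10)*(K + 30) = (10 + K)*(30 + K))
(-45*(3*(-5) + 1))*r(5) = (-45*(3*(-5) + 1))*(300 + 5² + 40*5) = (-45*(-15 + 1))*(300 + 25 + 200) = -45*(-14)*525 = 630*525 = 330750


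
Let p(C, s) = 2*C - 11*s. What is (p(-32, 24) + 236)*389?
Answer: -35788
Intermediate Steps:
p(C, s) = -11*s + 2*C
(p(-32, 24) + 236)*389 = ((-11*24 + 2*(-32)) + 236)*389 = ((-264 - 64) + 236)*389 = (-328 + 236)*389 = -92*389 = -35788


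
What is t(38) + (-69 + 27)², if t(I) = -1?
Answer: 1763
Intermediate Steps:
t(38) + (-69 + 27)² = -1 + (-69 + 27)² = -1 + (-42)² = -1 + 1764 = 1763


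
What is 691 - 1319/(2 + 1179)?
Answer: 814752/1181 ≈ 689.88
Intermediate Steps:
691 - 1319/(2 + 1179) = 691 - 1319/1181 = 814752/1181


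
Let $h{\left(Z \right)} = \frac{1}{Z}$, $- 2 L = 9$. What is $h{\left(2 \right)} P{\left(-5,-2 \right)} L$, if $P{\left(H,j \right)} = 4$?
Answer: $-9$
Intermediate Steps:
$L = - \frac{9}{2}$ ($L = \left(- \frac{1}{2}\right) 9 = - \frac{9}{2} \approx -4.5$)
$h{\left(2 \right)} P{\left(-5,-2 \right)} L = \frac{1}{2} \cdot 4 \left(- \frac{9}{2}\right) = 2 \left(- \frac{9}{2}\right) = -9$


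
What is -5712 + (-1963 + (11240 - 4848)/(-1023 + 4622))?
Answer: -27615933/3599 ≈ -7673.2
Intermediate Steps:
-5712 + (-1963 + (11240 - 4848)/(-1023 + 4622)) = -5712 + (-1963 + 6392/3599) = -5712 - 7058445/3599 = -27615933/3599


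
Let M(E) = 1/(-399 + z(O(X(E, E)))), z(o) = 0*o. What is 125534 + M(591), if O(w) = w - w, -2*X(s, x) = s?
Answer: 50088065/399 ≈ 1.2553e+5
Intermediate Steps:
X(s, x) = -s/2
O(w) = 0
z(o) = 0
M(E) = -1/399 (M(E) = 1/(-399 + 0) = 1/(-399) = -1/399)
125534 + M(591) = 125534 - 1/399 = 50088065/399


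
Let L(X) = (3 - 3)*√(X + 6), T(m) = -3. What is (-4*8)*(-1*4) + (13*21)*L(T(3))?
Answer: 128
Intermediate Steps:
L(X) = 0 (L(X) = 0*√(6 + X) = 0)
(-4*8)*(-1*4) + (13*21)*L(T(3)) = (-4*8)*(-1*4) + (13*21)*0 = -32*(-4) + 273*0 = 128 + 0 = 128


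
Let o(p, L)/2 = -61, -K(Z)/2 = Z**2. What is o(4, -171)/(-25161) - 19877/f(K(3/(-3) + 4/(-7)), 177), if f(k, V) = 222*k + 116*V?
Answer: -8129982895/7987309128 ≈ -1.0179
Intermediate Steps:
K(Z) = -2*Z**2
o(p, L) = -122 (o(p, L) = 2*(-61) = -122)
f(k, V) = 116*V + 222*k
o(4, -171)/(-25161) - 19877/f(K(3/(-3) + 4/(-7)), 177) = -122/(-25161) - 19877/(116*177 + 222*(-2*(3/(-3) + 4/(-7))**2)) = -122*(-1/25161) - 19877/(20532 + 222*(-2*(3*(-1/3) + 4*(-1/7))**2)) = 122/25161 - 19877/(20532 + 222*(-2*(-1 - 4/7)**2)) = 122/25161 - 19877/(20532 + 222*(-2*(-11/7)**2)) = 122/25161 - 19877/(20532 + 222*(-2*121/49)) = 122/25161 - 19877/(20532 + 222*(-242/49)) = 122/25161 - 19877/(20532 - 53724/49) = 122/25161 - 19877/952344/49 = 122/25161 - 19877*49/952344 = 122/25161 - 973973/952344 = -8129982895/7987309128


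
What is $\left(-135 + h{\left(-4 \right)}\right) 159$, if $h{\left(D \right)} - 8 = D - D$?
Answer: $-20193$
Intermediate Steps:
$h{\left(D \right)} = 8$ ($h{\left(D \right)} = 8 + \left(D - D\right) = 8 + 0 = 8$)
$\left(-135 + h{\left(-4 \right)}\right) 159 = \left(-135 + 8\right) 159 = \left(-127\right) 159 = -20193$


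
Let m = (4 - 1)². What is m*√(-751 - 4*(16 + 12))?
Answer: 9*I*√863 ≈ 264.39*I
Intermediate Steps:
m = 9 (m = 3² = 9)
m*√(-751 - 4*(16 + 12)) = 9*√(-751 - 4*(16 + 12)) = 9*√(-751 - 4*28) = 9*√(-751 - 112) = 9*√(-863) = 9*(I*√863) = 9*I*√863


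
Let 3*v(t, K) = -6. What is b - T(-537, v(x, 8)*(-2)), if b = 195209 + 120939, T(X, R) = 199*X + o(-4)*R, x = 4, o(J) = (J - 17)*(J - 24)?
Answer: 420659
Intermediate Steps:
o(J) = (-24 + J)*(-17 + J) (o(J) = (-17 + J)*(-24 + J) = (-24 + J)*(-17 + J))
v(t, K) = -2 (v(t, K) = (⅓)*(-6) = -2)
T(X, R) = 199*X + 588*R (T(X, R) = 199*X + (408 + (-4)² - 41*(-4))*R = 199*X + (408 + 16 + 164)*R = 199*X + 588*R)
b = 316148
b - T(-537, v(x, 8)*(-2)) = 316148 - (199*(-537) + 588*(-2*(-2))) = 316148 - (-106863 + 588*4) = 316148 - (-106863 + 2352) = 316148 - 1*(-104511) = 316148 + 104511 = 420659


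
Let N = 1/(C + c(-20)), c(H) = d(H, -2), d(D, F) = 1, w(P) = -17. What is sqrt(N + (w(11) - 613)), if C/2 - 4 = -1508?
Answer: I*sqrt(5696493877)/3007 ≈ 25.1*I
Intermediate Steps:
C = -3008 (C = 8 + 2*(-1508) = 8 - 3016 = -3008)
c(H) = 1
N = -1/3007 (N = 1/(-3008 + 1) = 1/(-3007) = -1/3007 ≈ -0.00033256)
sqrt(N + (w(11) - 613)) = sqrt(-1/3007 + (-17 - 613)) = sqrt(-1/3007 - 630) = sqrt(-1894411/3007) = I*sqrt(5696493877)/3007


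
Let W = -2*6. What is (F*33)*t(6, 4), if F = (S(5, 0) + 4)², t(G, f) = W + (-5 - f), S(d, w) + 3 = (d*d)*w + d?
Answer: -24948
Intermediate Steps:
W = -12
S(d, w) = -3 + d + w*d² (S(d, w) = -3 + ((d*d)*w + d) = -3 + (d²*w + d) = -3 + (w*d² + d) = -3 + (d + w*d²) = -3 + d + w*d²)
t(G, f) = -17 - f (t(G, f) = -12 + (-5 - f) = -17 - f)
F = 36 (F = ((-3 + 5 + 0*5²) + 4)² = ((-3 + 5 + 0*25) + 4)² = ((-3 + 5 + 0) + 4)² = (2 + 4)² = 6² = 36)
(F*33)*t(6, 4) = (36*33)*(-17 - 1*4) = 1188*(-17 - 4) = 1188*(-21) = -24948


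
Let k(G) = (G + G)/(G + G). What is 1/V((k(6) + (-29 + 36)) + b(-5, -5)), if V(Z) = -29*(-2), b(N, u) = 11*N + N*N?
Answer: 1/58 ≈ 0.017241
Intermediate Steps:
k(G) = 1 (k(G) = (2*G)/((2*G)) = (2*G)*(1/(2*G)) = 1)
b(N, u) = N² + 11*N (b(N, u) = 11*N + N² = N² + 11*N)
V(Z) = 58
1/V((k(6) + (-29 + 36)) + b(-5, -5)) = 1/58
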